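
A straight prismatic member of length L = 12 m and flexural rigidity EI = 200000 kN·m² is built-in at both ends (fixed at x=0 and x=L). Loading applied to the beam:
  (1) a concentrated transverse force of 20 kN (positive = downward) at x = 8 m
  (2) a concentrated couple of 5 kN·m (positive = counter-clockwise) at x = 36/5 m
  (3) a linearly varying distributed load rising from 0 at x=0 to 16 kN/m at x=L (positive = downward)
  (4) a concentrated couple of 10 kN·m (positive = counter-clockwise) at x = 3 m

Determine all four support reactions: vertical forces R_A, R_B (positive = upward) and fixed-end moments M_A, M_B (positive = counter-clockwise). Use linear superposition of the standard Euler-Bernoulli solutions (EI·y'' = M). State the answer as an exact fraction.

Load 1 — point force P=20 kN at a=8 m (b=L-a=4):
  R_A = Pb²(3a+b)/L³ = 20·4²·(3·8+4)/12³ = 140/27 kN
  M_A = Pab²/L² = 20·8·4²/12² = 160/9 kN·m
  R_B = Pa²(a+3b)/L³ = 20·8²·(8+3·4)/12³ = 400/27 kN
  M_B = -Pa²b/L² = -20·8²·4/12² = -320/9 kN·m
Load 2 — applied couple M₀=5 kN·m at a=36/5 m (b=L-a=24/5):
  R_A = 6M₀ab/L³ = 6·5·(36/5)·(24/5)/12³ = 3/5 kN
  M_A = M₀b(2a-b)/L² = 5·(24/5)·(2·(36/5)-(24/5))/12² = 8/5 kN·m
  R_B = -6M₀ab/L³ = -6·5·(36/5)·(24/5)/12³ = -3/5 kN
  M_B = M₀a(2b-a)/L² = 5·(36/5)·(2·(24/5)-(36/5))/12² = 3/5 kN·m
Load 3 — triangular load w₀=16 kN/m (0→w₀ over full span):
  R_A = 3w₀L/20 = 3·16·12/20 = 144/5 kN
  M_A = w₀L²/30 = 16·12²/30 = 384/5 kN·m
  R_B = 7w₀L/20 = 7·16·12/20 = 336/5 kN
  M_B = -w₀L²/20 = -16·12²/20 = -576/5 kN·m
Load 4 — applied couple M₀=10 kN·m at a=3 m (b=L-a=9):
  R_A = 6M₀ab/L³ = 6·10·3·9/12³ = 15/16 kN
  M_A = M₀b(2a-b)/L² = 10·9·(2·3-9)/12² = -15/8 kN·m
  R_B = -6M₀ab/L³ = -6·10·3·9/12³ = -15/16 kN
  M_B = M₀a(2b-a)/L² = 10·3·(2·9-3)/12² = 25/8 kN·m
Superposition: R_A = 76729/2160 kN, M_A = 33949/360 kN·m, R_B = 173831/2160 kN, M_B = -52931/360 kN·m

R_A = 76729/2160 kN, M_A = 33949/360 kN·m, R_B = 173831/2160 kN, M_B = -52931/360 kN·m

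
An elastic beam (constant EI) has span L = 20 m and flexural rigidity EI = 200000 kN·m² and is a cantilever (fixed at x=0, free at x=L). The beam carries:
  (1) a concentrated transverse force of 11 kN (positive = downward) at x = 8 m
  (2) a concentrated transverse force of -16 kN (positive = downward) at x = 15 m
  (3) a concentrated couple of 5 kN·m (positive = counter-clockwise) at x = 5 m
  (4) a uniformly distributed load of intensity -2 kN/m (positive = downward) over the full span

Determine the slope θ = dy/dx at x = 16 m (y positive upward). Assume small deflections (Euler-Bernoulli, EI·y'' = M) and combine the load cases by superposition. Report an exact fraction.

Load 1 — point force P=11 kN at a=8 m (b=L-a=12):
  θ_1 = -Pa²/(2EI)  [x>a] = -11·8²/(2·200000) = -11/6250 rad
Load 2 — point force P=-16 kN at a=15 m (b=L-a=5):
  θ_2 = -Pa²/(2EI)  [x>a] = -(-16)·15²/(2·200000) = 9/1000 rad
Load 3 — applied couple M₀=5 kN·m at a=5 m (b=L-a=15):
  θ_3 = M₀a/EI  [x>a] = 5·5/200000 = 1/8000 rad
Load 4 — uniform load w=-2 kN/m over full span:
  θ_4 = -wx(x²-3Lx+3L²)/(6EI) = -(-2)·16·(16²-3·20·16+3·20²)/(6·200000) = 124/9375 rad
Superposition: θ = Σ θ_i = 2471/120000 rad ≈ 0.020592 rad

θ(16) = 2471/120000 rad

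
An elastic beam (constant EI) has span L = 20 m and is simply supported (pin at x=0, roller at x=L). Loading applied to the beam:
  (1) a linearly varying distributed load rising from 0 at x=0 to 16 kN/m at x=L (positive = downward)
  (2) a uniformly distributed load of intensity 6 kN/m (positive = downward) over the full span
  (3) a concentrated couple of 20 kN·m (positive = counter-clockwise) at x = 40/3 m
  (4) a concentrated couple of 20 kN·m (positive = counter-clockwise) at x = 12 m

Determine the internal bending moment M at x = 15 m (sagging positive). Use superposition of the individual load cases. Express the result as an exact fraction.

Load 1 — triangular load w₀=16 kN/m (0→w₀ over full span):
  M_1 = w₀Lx/6 - w₀x³/(6L) = 16·20·15/6 - 16·15³/(6·20) = 350 kN·m
Load 2 — uniform load w=6 kN/m over full span:
  M_2 = wx(L-x)/2 = 6·15·(20-15)/2 = 225 kN·m
Load 3 — applied couple M₀=20 kN·m at a=40/3 m (b=L-a=20/3):
  M_3 = M₀x/L - M₀  [x>a] = 20·15/20 - 20 = -5 kN·m
Load 4 — applied couple M₀=20 kN·m at a=12 m (b=L-a=8):
  M_4 = M₀x/L - M₀  [x>a] = 20·15/20 - 20 = -5 kN·m
Superposition: M = Σ M_i = 565 kN·m ≈ 565.000000 kN·m

M(15) = 565 kN·m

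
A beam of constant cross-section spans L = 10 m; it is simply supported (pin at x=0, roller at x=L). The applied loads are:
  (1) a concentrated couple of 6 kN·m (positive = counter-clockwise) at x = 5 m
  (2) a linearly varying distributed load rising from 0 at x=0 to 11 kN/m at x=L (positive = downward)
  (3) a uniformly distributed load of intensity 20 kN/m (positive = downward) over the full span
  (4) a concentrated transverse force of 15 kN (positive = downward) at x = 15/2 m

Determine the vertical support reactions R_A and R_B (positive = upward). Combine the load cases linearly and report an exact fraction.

Load 1 — applied couple M₀=6 kN·m at a=5 m (b=L-a=5):
  R_A = M₀/L = 6/10 = 3/5 kN
  R_B = -M₀/L = -6/10 = -3/5 kN
Load 2 — triangular load w₀=11 kN/m (0→w₀ over full span):
  R_A = w₀L/6 = 11·10/6 = 55/3 kN
  R_B = w₀L/3 = 11·10/3 = 110/3 kN
Load 3 — uniform load w=20 kN/m over full span:
  R_A = wL/2 = 20·10/2 = 100 kN
  R_B = wL/2 = 20·10/2 = 100 kN
Load 4 — point force P=15 kN at a=15/2 m (b=L-a=5/2):
  R_A = Pb/L = 15·(5/2)/10 = 15/4 kN
  R_B = Pa/L = 15·(15/2)/10 = 45/4 kN
Superposition: R_A = 7361/60 kN, R_B = 8839/60 kN

R_A = 7361/60 kN, R_B = 8839/60 kN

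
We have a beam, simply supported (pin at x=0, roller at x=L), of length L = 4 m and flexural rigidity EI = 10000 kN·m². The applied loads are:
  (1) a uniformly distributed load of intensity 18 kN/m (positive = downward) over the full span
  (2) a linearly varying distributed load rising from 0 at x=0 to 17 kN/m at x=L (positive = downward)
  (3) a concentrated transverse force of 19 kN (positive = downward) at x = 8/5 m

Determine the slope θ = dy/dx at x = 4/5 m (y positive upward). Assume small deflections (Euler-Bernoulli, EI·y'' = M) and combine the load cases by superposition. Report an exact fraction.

θ(4/5) = -50221/7031250 rad

Load 1 — uniform load w=18 kN/m over full span:
  θ_1 = -w(L³-6Lx²+4x³)/(24EI) = -18·(4³-6·4·(4/5)²+4·(4/5)³)/(24·10000) = -297/78125 rad
Load 2 — triangular load w₀=17 kN/m (0→w₀ over full span):
  θ_2 = -w₀(7L⁴-30L²x²+15x⁴)/(360LEI) = -17·(7·4⁴-30·4²·(4/5)²+15·(4/5)⁴)/(360·4·10000) = -6188/3515625 rad
Load 3 — point force P=19 kN at a=8/5 m (b=L-a=12/5):
  θ_3 = -Pb(L²-b²-3x²)/(6LEI)  [x≤a] = -19·(12/5)·(4²-(12/5)²-3·(4/5)²)/(6·4·10000) = -247/156250 rad
Superposition: θ = Σ θ_i = -50221/7031250 rad ≈ -0.007143 rad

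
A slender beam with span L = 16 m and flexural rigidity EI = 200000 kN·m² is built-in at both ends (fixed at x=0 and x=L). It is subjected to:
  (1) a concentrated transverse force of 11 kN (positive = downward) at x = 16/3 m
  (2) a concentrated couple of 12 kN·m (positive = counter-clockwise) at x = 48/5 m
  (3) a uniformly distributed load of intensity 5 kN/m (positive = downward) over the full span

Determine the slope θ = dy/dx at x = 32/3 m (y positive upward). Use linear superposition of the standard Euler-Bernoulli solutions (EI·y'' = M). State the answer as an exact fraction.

Load 1 — point force P=11 kN at a=16/3 m (b=L-a=32/3):
  θ_1 = Pa²(L-x)(2bL-(3b+a)(L-x))/(2L³EI)  [x>a] = 11·(16/3)²·(16-(32/3))·(2·(32/3)·16-(3·(32/3)+(16/3))·(16-(32/3)))/(2·16³·200000) = 22/151875 rad
Load 2 — applied couple M₀=12 kN·m at a=48/5 m (b=L-a=32/5):
  θ_2 = (R_Ax²/2 - M_Ax - M₀(x-a))/EI  [x>a] with R_A=27/25, M_A=96/25 = ((27/25)·(32/3)²/2 - (96/25)·(32/3) - 12·((32/3)-(48/5)))/200000 = 3/78125 rad
Load 3 — uniform load w=5 kN/m over full span:
  θ_3 = -wx(L-x)(L-2x)/(12EI) = -5·(32/3)·(16-(32/3))·(16-2·(32/3))/(12·200000) = 32/50625 rad
Superposition: θ = Σ θ_i = 15479/18984375 rad ≈ 0.000815 rad

θ(32/3) = 15479/18984375 rad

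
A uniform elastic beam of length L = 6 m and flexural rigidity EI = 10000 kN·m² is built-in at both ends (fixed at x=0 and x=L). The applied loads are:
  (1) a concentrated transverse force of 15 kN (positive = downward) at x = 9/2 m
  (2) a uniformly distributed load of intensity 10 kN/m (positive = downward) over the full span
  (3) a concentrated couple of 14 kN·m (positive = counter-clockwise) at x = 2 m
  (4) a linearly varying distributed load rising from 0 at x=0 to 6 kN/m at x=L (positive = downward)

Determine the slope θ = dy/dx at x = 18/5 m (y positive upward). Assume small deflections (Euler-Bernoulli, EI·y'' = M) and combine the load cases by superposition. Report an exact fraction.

Load 1 — point force P=15 kN at a=9/2 m (b=L-a=3/2):
  θ_1 = -Pb²x(2aL-(3a+b)x)/(2L³EI)  [x≤a] = -15·(3/2)²·(18/5)·(2·(9/2)·6-(3·(9/2)+(3/2))·(18/5))/(2·6³·10000) = 0 rad
Load 2 — uniform load w=10 kN/m over full span:
  θ_2 = -wx(L-x)(L-2x)/(12EI) = -10·(18/5)·(6-(18/5))·(6-2·(18/5))/(12·10000) = 27/31250 rad
Load 3 — applied couple M₀=14 kN·m at a=2 m (b=L-a=4):
  θ_3 = (R_Ax²/2 - M_Ax - M₀(x-a))/EI  [x>a] with R_A=28/9, M_A=0 = ((28/9)·(18/5)²/2 - 0·(18/5) - 14·((18/5)-2))/10000 = -7/31250 rad
Load 4 — triangular load w₀=6 kN/m (0→w₀ over full span):
  θ_4 = -w₀(2x(L-x)(L-2x)(x+2L)+x²(L-x)²)/(120LEI) = -6·(2·(18/5)·(6-(18/5))·(6-2·(18/5))·((18/5)+2·6)+(18/5)²·(6-(18/5))²)/(120·6·10000) = 81/390625 rad
Superposition: θ = Σ θ_i = 331/390625 rad ≈ 0.000847 rad

θ(18/5) = 331/390625 rad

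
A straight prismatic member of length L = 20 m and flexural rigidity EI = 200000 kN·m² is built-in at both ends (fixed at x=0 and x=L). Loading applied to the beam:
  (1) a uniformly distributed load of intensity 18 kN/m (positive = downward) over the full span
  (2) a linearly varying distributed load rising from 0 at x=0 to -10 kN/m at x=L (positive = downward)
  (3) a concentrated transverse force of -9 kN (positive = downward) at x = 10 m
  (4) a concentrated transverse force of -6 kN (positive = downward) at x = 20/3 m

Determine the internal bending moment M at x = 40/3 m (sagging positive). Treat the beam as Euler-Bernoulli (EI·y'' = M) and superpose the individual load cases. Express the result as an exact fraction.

Load 1 — uniform load w=18 kN/m over full span:
  M_1 = wLx/2 - wL²/12 - wx²/2 = 18·20·(40/3)/2 - 18·20²/12 - 18·(40/3)²/2 = 200 kN·m
Load 2 — triangular load w₀=-10 kN/m (0→w₀ over full span):
  M_2 = 3w₀Lx/20 - w₀L²/30 - w₀x³/(6L) = 3·(-10)·20·(40/3)/20 - (-10)·20²/30 - (-10)·(40/3)³/(6·20) = -5600/81 kN·m
Load 3 — point force P=-9 kN at a=10 m (b=L-a=10):
  M_3 = Pa²(a+3b)(L-x)/L³ - Pa²b/L²  [x>a] = (-9)·10²·(10+3·10)·(20-(40/3))/20³ - (-9)·10²·10/20² = -15/2 kN·m
Load 4 — point force P=-6 kN at a=20/3 m (b=L-a=40/3):
  M_4 = Pa²(a+3b)(L-x)/L³ - Pa²b/L²  [x>a] = (-6)·(20/3)²·((20/3)+3·(40/3))·(20-(40/3))/20³ - (-6)·(20/3)²·(40/3)/20² = -40/27 kN·m
Superposition: M = Σ M_i = 19745/162 kN·m ≈ 121.882716 kN·m

M(40/3) = 19745/162 kN·m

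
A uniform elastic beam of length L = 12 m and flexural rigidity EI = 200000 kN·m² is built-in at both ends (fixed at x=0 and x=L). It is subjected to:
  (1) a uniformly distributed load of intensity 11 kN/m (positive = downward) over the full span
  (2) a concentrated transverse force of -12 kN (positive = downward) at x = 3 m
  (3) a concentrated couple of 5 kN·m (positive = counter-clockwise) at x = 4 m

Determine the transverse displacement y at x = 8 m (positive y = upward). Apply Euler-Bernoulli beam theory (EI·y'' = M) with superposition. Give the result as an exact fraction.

Load 1 — uniform load w=11 kN/m over full span:
  y_1 = -wx²(L-x)²/(24EI) = -11·8²·(12-8)²/(24·200000) = -22/9375 m
Load 2 — point force P=-12 kN at a=3 m (b=L-a=9):
  y_2 = -Pa²(L-x)²(3bL-(3b+a)(L-x))/(6L³EI)  [x>a] = -(-12)·3²·(12-8)²·(3·9·12-(3·9+3)·(12-8))/(6·12³·200000) = 17/100000 m
Load 3 — applied couple M₀=5 kN·m at a=4 m (b=L-a=8):
  y_3 = (R_Ax³/6 - M_Ax²/2 - M₀(x-a)²/2)/EI  [x>a] with R_A=5/9, M_A=0 = ((5/9)·8³/6 - 0·8²/2 - 5·(8-4)²/2)/200000 = 1/27000 m
Superposition: y = Σ y_i = -5777/2700000 m ≈ -0.002140 m

y(8) = -5777/2700000 m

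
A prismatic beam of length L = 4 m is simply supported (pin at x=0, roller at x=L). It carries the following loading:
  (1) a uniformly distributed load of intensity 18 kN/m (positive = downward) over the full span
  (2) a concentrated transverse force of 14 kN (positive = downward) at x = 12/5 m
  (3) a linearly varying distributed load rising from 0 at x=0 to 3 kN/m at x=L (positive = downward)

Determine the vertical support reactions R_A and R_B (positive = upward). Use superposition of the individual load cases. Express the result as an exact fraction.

R_A = 218/5 kN, R_B = 242/5 kN

Load 1 — uniform load w=18 kN/m over full span:
  R_A = wL/2 = 18·4/2 = 36 kN
  R_B = wL/2 = 18·4/2 = 36 kN
Load 2 — point force P=14 kN at a=12/5 m (b=L-a=8/5):
  R_A = Pb/L = 14·(8/5)/4 = 28/5 kN
  R_B = Pa/L = 14·(12/5)/4 = 42/5 kN
Load 3 — triangular load w₀=3 kN/m (0→w₀ over full span):
  R_A = w₀L/6 = 3·4/6 = 2 kN
  R_B = w₀L/3 = 3·4/3 = 4 kN
Superposition: R_A = 218/5 kN, R_B = 242/5 kN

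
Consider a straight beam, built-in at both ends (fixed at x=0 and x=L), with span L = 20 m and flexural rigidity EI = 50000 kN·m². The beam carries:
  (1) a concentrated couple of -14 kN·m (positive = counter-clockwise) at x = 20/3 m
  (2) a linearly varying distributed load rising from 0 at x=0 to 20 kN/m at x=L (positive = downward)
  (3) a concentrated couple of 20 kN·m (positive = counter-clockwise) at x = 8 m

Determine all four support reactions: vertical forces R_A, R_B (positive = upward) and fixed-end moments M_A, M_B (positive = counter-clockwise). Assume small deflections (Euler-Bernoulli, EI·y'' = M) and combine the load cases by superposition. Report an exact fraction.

R_A = 4538/75 kN, M_A = 4036/15 kN·m, R_B = 10462/75 kN, M_B = -5974/15 kN·m

Load 1 — applied couple M₀=-14 kN·m at a=20/3 m (b=L-a=40/3):
  R_A = 6M₀ab/L³ = 6·(-14)·(20/3)·(40/3)/20³ = -14/15 kN
  M_A = M₀b(2a-b)/L² = (-14)·(40/3)·(2·(20/3)-(40/3))/20² = 0 kN·m
  R_B = -6M₀ab/L³ = -6·(-14)·(20/3)·(40/3)/20³ = 14/15 kN
  M_B = M₀a(2b-a)/L² = (-14)·(20/3)·(2·(40/3)-(20/3))/20² = -14/3 kN·m
Load 2 — triangular load w₀=20 kN/m (0→w₀ over full span):
  R_A = 3w₀L/20 = 3·20·20/20 = 60 kN
  M_A = w₀L²/30 = 20·20²/30 = 800/3 kN·m
  R_B = 7w₀L/20 = 7·20·20/20 = 140 kN
  M_B = -w₀L²/20 = -20·20²/20 = -400 kN·m
Load 3 — applied couple M₀=20 kN·m at a=8 m (b=L-a=12):
  R_A = 6M₀ab/L³ = 6·20·8·12/20³ = 36/25 kN
  M_A = M₀b(2a-b)/L² = 20·12·(2·8-12)/20² = 12/5 kN·m
  R_B = -6M₀ab/L³ = -6·20·8·12/20³ = -36/25 kN
  M_B = M₀a(2b-a)/L² = 20·8·(2·12-8)/20² = 32/5 kN·m
Superposition: R_A = 4538/75 kN, M_A = 4036/15 kN·m, R_B = 10462/75 kN, M_B = -5974/15 kN·m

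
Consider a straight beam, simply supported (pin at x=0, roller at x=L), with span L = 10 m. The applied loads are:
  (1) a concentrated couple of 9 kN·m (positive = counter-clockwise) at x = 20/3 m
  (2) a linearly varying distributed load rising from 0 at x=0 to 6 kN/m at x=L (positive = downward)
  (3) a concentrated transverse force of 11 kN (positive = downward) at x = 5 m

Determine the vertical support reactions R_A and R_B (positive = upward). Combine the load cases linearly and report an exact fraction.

R_A = 82/5 kN, R_B = 123/5 kN

Load 1 — applied couple M₀=9 kN·m at a=20/3 m (b=L-a=10/3):
  R_A = M₀/L = 9/10 kN
  R_B = -M₀/L = -9/10 kN
Load 2 — triangular load w₀=6 kN/m (0→w₀ over full span):
  R_A = w₀L/6 = 6·10/6 = 10 kN
  R_B = w₀L/3 = 6·10/3 = 20 kN
Load 3 — point force P=11 kN at a=5 m (b=L-a=5):
  R_A = Pb/L = 11·5/10 = 11/2 kN
  R_B = Pa/L = 11·5/10 = 11/2 kN
Superposition: R_A = 82/5 kN, R_B = 123/5 kN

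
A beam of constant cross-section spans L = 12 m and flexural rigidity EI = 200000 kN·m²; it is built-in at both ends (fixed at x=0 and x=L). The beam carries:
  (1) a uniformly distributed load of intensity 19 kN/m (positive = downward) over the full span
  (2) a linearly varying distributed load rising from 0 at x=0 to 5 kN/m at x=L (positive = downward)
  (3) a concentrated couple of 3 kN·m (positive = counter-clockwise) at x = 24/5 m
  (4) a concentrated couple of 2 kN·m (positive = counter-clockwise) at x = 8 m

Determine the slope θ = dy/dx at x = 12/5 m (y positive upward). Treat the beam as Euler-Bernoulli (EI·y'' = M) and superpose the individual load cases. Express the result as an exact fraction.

Load 1 — uniform load w=19 kN/m over full span:
  θ_1 = -wx(L-x)(L-2x)/(12EI) = -19·(12/5)·(12-(12/5))·(12-2·(12/5))/(12·200000) = -513/390625 rad
Load 2 — triangular load w₀=5 kN/m (0→w₀ over full span):
  θ_2 = -w₀(2x(L-x)(L-2x)(x+2L)+x²(L-x)²)/(120LEI) = -5·(2·(12/5)·(12-(12/5))·(12-2·(12/5))·((12/5)+2·12)+(12/5)²·(12-(12/5))²)/(120·12·200000) = -63/390625 rad
Load 3 — applied couple M₀=3 kN·m at a=24/5 m (b=L-a=36/5):
  θ_3 = (R_Ax²/2 - M_Ax)/EI  [x≤a] with R_A=9/25, M_A=9/25 = ((9/25)·(12/5)²/2 - (9/25)·(12/5))/200000 = 27/31250000 rad
Load 4 — applied couple M₀=2 kN·m at a=8 m (b=L-a=4):
  θ_4 = (R_Ax²/2 - M_Ax)/EI  [x≤a] with R_A=2/9, M_A=2/3 = ((2/9)·(12/5)²/2 - (2/3)·(12/5))/200000 = -3/625000 rad
Superposition: θ = Σ θ_i = -46203/31250000 rad ≈ -0.001478 rad

θ(12/5) = -46203/31250000 rad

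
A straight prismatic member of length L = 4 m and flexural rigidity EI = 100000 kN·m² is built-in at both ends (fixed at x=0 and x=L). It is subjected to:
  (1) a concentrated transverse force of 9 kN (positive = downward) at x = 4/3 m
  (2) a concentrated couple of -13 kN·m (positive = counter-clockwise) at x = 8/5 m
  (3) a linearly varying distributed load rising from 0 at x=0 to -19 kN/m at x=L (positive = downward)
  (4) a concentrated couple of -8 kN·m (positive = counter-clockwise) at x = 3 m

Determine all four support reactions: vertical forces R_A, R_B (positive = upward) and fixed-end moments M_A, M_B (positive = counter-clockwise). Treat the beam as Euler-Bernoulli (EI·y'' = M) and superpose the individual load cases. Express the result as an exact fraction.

R_A = -3499/300 kN, M_A = -443/50 kN·m, R_B = -5201/300 kN, M_B = 1481/150 kN·m

Load 1 — point force P=9 kN at a=4/3 m (b=L-a=8/3):
  R_A = Pb²(3a+b)/L³ = 9·(8/3)²·(3·(4/3)+(8/3))/4³ = 20/3 kN
  M_A = Pab²/L² = 9·(4/3)·(8/3)²/4² = 16/3 kN·m
  R_B = Pa²(a+3b)/L³ = 9·(4/3)²·((4/3)+3·(8/3))/4³ = 7/3 kN
  M_B = -Pa²b/L² = -9·(4/3)²·(8/3)/4² = -8/3 kN·m
Load 2 — applied couple M₀=-13 kN·m at a=8/5 m (b=L-a=12/5):
  R_A = 6M₀ab/L³ = 6·(-13)·(8/5)·(12/5)/4³ = -117/25 kN
  M_A = M₀b(2a-b)/L² = (-13)·(12/5)·(2·(8/5)-(12/5))/4² = -39/25 kN·m
  R_B = -6M₀ab/L³ = -6·(-13)·(8/5)·(12/5)/4³ = 117/25 kN
  M_B = M₀a(2b-a)/L² = (-13)·(8/5)·(2·(12/5)-(8/5))/4² = -104/25 kN·m
Load 3 — triangular load w₀=-19 kN/m (0→w₀ over full span):
  R_A = 3w₀L/20 = 3·(-19)·4/20 = -57/5 kN
  M_A = w₀L²/30 = (-19)·4²/30 = -152/15 kN·m
  R_B = 7w₀L/20 = 7·(-19)·4/20 = -133/5 kN
  M_B = -w₀L²/20 = -(-19)·4²/20 = 76/5 kN·m
Load 4 — applied couple M₀=-8 kN·m at a=3 m (b=L-a=1):
  R_A = 6M₀ab/L³ = 6·(-8)·3·1/4³ = -9/4 kN
  M_A = M₀b(2a-b)/L² = (-8)·1·(2·3-1)/4² = -5/2 kN·m
  R_B = -6M₀ab/L³ = -6·(-8)·3·1/4³ = 9/4 kN
  M_B = M₀a(2b-a)/L² = (-8)·3·(2·1-3)/4² = 3/2 kN·m
Superposition: R_A = -3499/300 kN, M_A = -443/50 kN·m, R_B = -5201/300 kN, M_B = 1481/150 kN·m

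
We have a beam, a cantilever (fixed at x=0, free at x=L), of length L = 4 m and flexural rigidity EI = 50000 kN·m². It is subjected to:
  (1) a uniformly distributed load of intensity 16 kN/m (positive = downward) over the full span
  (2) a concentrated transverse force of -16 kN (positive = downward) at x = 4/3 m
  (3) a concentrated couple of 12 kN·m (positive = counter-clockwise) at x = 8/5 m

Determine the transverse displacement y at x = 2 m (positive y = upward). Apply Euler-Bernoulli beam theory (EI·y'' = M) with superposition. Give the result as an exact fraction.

Load 1 — uniform load w=16 kN/m over full span:
  y_1 = -wx²(x²-4Lx+6L²)/(24EI) = -16·2²·(2²-4·4·2+6·4²)/(24·50000) = -34/9375 m
Load 2 — point force P=-16 kN at a=4/3 m (b=L-a=8/3):
  y_2 = -Pa²(3x-a)/(6EI)  [x>a] = -(-16)·(4/3)²·(3·2-(4/3))/(6·50000) = 112/253125 m
Load 3 — applied couple M₀=12 kN·m at a=8/5 m (b=L-a=12/5):
  y_3 = M₀a(2x-a)/(2EI)  [x>a] = 12·(8/5)·(2·2-(8/5))/(2·50000) = 36/78125 m
Superposition: y = Σ y_i = -17234/6328125 m ≈ -0.002723 m

y(2) = -17234/6328125 m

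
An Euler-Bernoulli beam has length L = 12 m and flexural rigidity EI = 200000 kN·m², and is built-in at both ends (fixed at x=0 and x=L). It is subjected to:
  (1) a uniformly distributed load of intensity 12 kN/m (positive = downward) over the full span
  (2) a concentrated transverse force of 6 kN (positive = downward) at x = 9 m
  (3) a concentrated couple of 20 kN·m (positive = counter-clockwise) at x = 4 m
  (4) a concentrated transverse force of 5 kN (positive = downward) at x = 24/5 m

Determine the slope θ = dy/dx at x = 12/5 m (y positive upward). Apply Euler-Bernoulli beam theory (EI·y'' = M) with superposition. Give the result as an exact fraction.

θ(12/5) = -110183/125000000 rad

Load 1 — uniform load w=12 kN/m over full span:
  θ_1 = -wx(L-x)(L-2x)/(12EI) = -12·(12/5)·(12-(12/5))·(12-2·(12/5))/(12·200000) = -324/390625 rad
Load 2 — point force P=6 kN at a=9 m (b=L-a=3):
  θ_2 = -Pb²x(2aL-(3a+b)x)/(2L³EI)  [x≤a] = -6·3²·(12/5)·(2·9·12-(3·9+3)·(12/5))/(2·12³·200000) = -27/1000000 rad
Load 3 — applied couple M₀=20 kN·m at a=4 m (b=L-a=8):
  θ_3 = (R_Ax²/2 - M_Ax)/EI  [x≤a] with R_A=20/9, M_A=0 = ((20/9)·(12/5)²/2 - 0·(12/5))/200000 = 1/31250 rad
Load 4 — point force P=5 kN at a=24/5 m (b=L-a=36/5):
  θ_4 = -Pb²x(2aL-(3a+b)x)/(2L³EI)  [x≤a] = -5·(36/5)²·(12/5)·(2·(24/5)·12-(3·(24/5)+(36/5))·(12/5))/(2·12³·200000) = -891/15625000 rad
Superposition: θ = Σ θ_i = -110183/125000000 rad ≈ -0.000881 rad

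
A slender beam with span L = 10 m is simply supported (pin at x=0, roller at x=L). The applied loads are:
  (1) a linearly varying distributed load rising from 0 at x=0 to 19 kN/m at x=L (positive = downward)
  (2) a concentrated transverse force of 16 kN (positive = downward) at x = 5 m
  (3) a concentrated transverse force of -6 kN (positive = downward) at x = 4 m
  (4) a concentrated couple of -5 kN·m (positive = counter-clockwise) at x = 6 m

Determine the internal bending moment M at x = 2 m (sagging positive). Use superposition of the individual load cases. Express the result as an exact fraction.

Load 1 — triangular load w₀=19 kN/m (0→w₀ over full span):
  M_1 = w₀Lx/6 - w₀x³/(6L) = 19·10·2/6 - 19·2³/(6·10) = 304/5 kN·m
Load 2 — point force P=16 kN at a=5 m (b=L-a=5):
  M_2 = Pbx/L  [x≤a] = 16·5·2/10 = 16 kN·m
Load 3 — point force P=-6 kN at a=4 m (b=L-a=6):
  M_3 = Pbx/L  [x≤a] = (-6)·6·2/10 = -36/5 kN·m
Load 4 — applied couple M₀=-5 kN·m at a=6 m (b=L-a=4):
  M_4 = M₀x/L  [x≤a] = (-5)·2/10 = -1 kN·m
Superposition: M = Σ M_i = 343/5 kN·m ≈ 68.600000 kN·m

M(2) = 343/5 kN·m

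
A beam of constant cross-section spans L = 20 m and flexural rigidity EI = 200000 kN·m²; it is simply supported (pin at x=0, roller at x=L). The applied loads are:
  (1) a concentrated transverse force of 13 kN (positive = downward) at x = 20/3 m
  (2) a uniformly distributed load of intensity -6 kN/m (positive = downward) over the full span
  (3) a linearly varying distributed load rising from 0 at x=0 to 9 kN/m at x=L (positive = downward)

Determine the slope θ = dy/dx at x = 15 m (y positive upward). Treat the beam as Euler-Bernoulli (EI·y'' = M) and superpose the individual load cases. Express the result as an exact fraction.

Load 1 — point force P=13 kN at a=20/3 m (b=L-a=40/3):
  θ_1 = -Pa(2L²-6Lx+3x²+a²)/(6LEI)  [x>a] = -13·(20/3)·(2·20²-6·20·15+3·15²+(20/3)²)/(6·20·200000) = 1313/1296000 rad
Load 2 — uniform load w=-6 kN/m over full span:
  θ_2 = -w(L³-6Lx²+4x³)/(24EI) = -(-6)·(20³-6·20·15²+4·15³)/(24·200000) = -11/1600 rad
Load 3 — triangular load w₀=9 kN/m (0→w₀ over full span):
  θ_3 = -w₀(7L⁴-30L²x²+15x⁴)/(360LEI) = -9·(7·20⁴-30·20²·15²+15·15⁴)/(360·20·200000) = 1313/256000 rad
Superposition: θ = Σ θ_i = -15199/20736000 rad ≈ -0.000733 rad

θ(15) = -15199/20736000 rad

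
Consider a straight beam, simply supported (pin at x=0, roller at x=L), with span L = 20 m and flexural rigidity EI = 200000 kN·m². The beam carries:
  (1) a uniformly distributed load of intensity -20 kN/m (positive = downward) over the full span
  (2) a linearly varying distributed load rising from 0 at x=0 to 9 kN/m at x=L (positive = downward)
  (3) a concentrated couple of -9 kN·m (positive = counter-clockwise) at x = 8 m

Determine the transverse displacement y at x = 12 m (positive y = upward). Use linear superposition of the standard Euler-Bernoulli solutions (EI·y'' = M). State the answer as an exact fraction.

Load 1 — uniform load w=-20 kN/m over full span:
  y_1 = -wx(L³-2Lx²+x³)/(24EI) = -(-20)·12·(20³-2·20·12²+12³)/(24·200000) = 124/625 m
Load 2 — triangular load w₀=9 kN/m (0→w₀ over full span):
  y_2 = -w₀x(7L⁴-10L²x²+3x⁴)/(360LEI) = -9·12·(7·20⁴-10·20²·12²+3·12⁴)/(360·20·200000) = -3552/78125 m
Load 3 — applied couple M₀=-9 kN·m at a=8 m (b=L-a=12):
  y_3 = (M₀x³/(6L)-M₀(x-a)²/2+C₁x)/EI  [x>a] with C₁=M₀(3b²-L²)/(6L)=-12/5 = ((-9)·12³/(6·20)-(-9)·(12-8)²/2+(-12/5)·12)/200000 = -27/62500 m
Superposition: y = Σ y_i = 47657/312500 m ≈ 0.152502 m

y(12) = 47657/312500 m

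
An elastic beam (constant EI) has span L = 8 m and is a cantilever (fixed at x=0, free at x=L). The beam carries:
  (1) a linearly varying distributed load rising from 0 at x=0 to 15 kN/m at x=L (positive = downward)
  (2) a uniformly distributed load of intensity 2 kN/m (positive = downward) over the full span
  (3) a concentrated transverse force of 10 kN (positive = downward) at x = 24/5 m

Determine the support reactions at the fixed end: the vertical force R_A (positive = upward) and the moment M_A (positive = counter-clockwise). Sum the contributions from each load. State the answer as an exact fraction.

Load 1 — triangular load w₀=15 kN/m (0→w₀ over full span):
  R_A = w₀L/2 = 15·8/2 = 60 kN
  M_A = w₀L²/3 = 15·8²/3 = 320 kN·m
Load 2 — uniform load w=2 kN/m over full span:
  R_A = wL = 2·8 = 16 kN
  M_A = wL²/2 = 2·8²/2 = 64 kN·m
Load 3 — point force P=10 kN at a=24/5 m (b=L-a=16/5):
  R_A = P = 10 kN
  M_A = Pa = 10·(24/5) = 48 kN·m
Superposition: R_A = 86 kN, M_A = 432 kN·m

R_A = 86 kN, M_A = 432 kN·m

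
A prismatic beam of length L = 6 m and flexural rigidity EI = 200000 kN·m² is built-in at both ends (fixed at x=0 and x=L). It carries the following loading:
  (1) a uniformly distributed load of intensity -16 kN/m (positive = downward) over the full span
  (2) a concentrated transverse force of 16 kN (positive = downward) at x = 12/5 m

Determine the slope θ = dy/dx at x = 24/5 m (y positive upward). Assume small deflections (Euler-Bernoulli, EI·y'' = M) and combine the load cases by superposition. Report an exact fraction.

θ(24/5) = -1008/9765625 rad

Load 1 — uniform load w=-16 kN/m over full span:
  θ_1 = -wx(L-x)(L-2x)/(12EI) = -(-16)·(24/5)·(6-(24/5))·(6-2·(24/5))/(12·200000) = -54/390625 rad
Load 2 — point force P=16 kN at a=12/5 m (b=L-a=18/5):
  θ_2 = Pa²(L-x)(2bL-(3b+a)(L-x))/(2L³EI)  [x>a] = 16·(12/5)²·(6-(24/5))·(2·(18/5)·6-(3·(18/5)+(12/5))·(6-(24/5)))/(2·6³·200000) = 342/9765625 rad
Superposition: θ = Σ θ_i = -1008/9765625 rad ≈ -0.000103 rad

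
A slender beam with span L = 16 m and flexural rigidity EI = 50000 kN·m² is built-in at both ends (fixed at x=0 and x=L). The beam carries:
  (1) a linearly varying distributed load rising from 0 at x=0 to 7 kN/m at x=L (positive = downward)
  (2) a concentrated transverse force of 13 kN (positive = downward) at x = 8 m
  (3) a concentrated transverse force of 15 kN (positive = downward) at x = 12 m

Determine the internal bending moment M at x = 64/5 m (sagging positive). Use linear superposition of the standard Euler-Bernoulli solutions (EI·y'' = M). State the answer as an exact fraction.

Load 1 — triangular load w₀=7 kN/m (0→w₀ over full span):
  M_1 = 3w₀Lx/20 - w₀L²/30 - w₀x³/(6L) = 3·7·16·(64/5)/20 - 7·16²/30 - 7·(64/5)³/(6·16) = 896/375 kN·m
Load 2 — point force P=13 kN at a=8 m (b=L-a=8):
  M_2 = Pa²(a+3b)(L-x)/L³ - Pa²b/L²  [x>a] = 13·8²·(8+3·8)·(16-(64/5))/16³ - 13·8²·8/16² = -26/5 kN·m
Load 3 — point force P=15 kN at a=12 m (b=L-a=4):
  M_3 = Pa²(a+3b)(L-x)/L³ - Pa²b/L²  [x>a] = 15·12²·(12+3·4)·(16-(64/5))/16³ - 15·12²·4/16² = 27/4 kN·m
Superposition: M = Σ M_i = 5909/1500 kN·m ≈ 3.939333 kN·m

M(64/5) = 5909/1500 kN·m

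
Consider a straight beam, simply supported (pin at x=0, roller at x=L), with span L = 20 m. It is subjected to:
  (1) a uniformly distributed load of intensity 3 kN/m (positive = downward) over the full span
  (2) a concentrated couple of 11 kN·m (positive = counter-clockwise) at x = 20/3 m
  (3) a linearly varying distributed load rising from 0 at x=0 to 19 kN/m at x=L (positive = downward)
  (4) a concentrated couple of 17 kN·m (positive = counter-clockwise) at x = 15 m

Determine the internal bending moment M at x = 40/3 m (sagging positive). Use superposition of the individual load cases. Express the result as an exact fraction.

M(40/3) = 49421/81 kN·m

Load 1 — uniform load w=3 kN/m over full span:
  M_1 = wx(L-x)/2 = 3·(40/3)·(20-(40/3))/2 = 400/3 kN·m
Load 2 — applied couple M₀=11 kN·m at a=20/3 m (b=L-a=40/3):
  M_2 = M₀x/L - M₀  [x>a] = 11·(40/3)/20 - 11 = -11/3 kN·m
Load 3 — triangular load w₀=19 kN/m (0→w₀ over full span):
  M_3 = w₀Lx/6 - w₀x³/(6L) = 19·20·(40/3)/6 - 19·(40/3)³/(6·20) = 38000/81 kN·m
Load 4 — applied couple M₀=17 kN·m at a=15 m (b=L-a=5):
  M_4 = M₀x/L  [x≤a] = 17·(40/3)/20 = 34/3 kN·m
Superposition: M = Σ M_i = 49421/81 kN·m ≈ 610.135802 kN·m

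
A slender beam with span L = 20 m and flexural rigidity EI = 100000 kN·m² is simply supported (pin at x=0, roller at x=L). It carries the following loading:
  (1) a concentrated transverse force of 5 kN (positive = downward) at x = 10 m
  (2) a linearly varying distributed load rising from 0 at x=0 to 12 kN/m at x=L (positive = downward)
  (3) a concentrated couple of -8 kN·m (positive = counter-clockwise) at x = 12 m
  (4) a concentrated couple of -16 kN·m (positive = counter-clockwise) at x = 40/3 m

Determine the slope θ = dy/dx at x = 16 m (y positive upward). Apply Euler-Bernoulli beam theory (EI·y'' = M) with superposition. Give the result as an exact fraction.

Load 1 — point force P=5 kN at a=10 m (b=L-a=10):
  θ_1 = -Pa(2L²-6Lx+3x²+a²)/(6LEI)  [x>a] = -5·10·(2·20²-6·20·16+3·16²+10²)/(6·20·100000) = 21/20000 rad
Load 2 — triangular load w₀=12 kN/m (0→w₀ over full span):
  θ_2 = -w₀(7L⁴-30L²x²+15x⁴)/(360LEI) = -12·(7·20⁴-30·20²·16²+15·16⁴)/(360·20·100000) = 757/46875 rad
Load 3 — applied couple M₀=-8 kN·m at a=12 m (b=L-a=8):
  θ_3 = (M₀x²/(2L)-M₀(x-a)+C₁)/EI  [x>a] with C₁=M₀(3b²-L²)/(6L)=208/15 = ((-8)·16²/(2·20)-(-8)·(16-12)+(208/15))/100000 = -1/18750 rad
Load 4 — applied couple M₀=-16 kN·m at a=40/3 m (b=L-a=20/3):
  θ_4 = (M₀x²/(2L)-M₀(x-a)+C₁)/EI  [x>a] with C₁=M₀(3b²-L²)/(6L)=320/9 = ((-16)·16²/(2·20)-(-16)·(16-(40/3))+(320/9))/100000 = -34/140625 rad
Superposition: θ = Σ θ_i = 76069/4500000 rad ≈ 0.016904 rad

θ(16) = 76069/4500000 rad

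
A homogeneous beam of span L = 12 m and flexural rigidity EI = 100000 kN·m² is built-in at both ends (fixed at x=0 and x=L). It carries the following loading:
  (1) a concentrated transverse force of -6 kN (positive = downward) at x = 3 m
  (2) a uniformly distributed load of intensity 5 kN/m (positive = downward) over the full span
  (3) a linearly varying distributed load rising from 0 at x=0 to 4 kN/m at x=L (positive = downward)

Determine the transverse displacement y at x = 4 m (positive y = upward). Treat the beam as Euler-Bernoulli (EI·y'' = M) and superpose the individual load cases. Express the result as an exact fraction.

Load 1 — point force P=-6 kN at a=3 m (b=L-a=9):
  y_1 = -Pa²(L-x)²(3bL-(3b+a)(L-x))/(6L³EI)  [x>a] = -(-6)·3²·(12-4)²·(3·9·12-(3·9+3)·(12-4))/(6·12³·100000) = 7/25000 m
Load 2 — uniform load w=5 kN/m over full span:
  y_2 = -wx²(L-x)²/(24EI) = -5·4²·(12-4)²/(24·100000) = -4/1875 m
Load 3 — triangular load w₀=4 kN/m (0→w₀ over full span):
  y_3 = -w₀x²(L-x)²(x+2L)/(120LEI) = -4·4²·(12-4)²·(4+2·12)/(120·12·100000) = -112/140625 m
Superposition: y = Σ y_i = -2981/1125000 m ≈ -0.002650 m

y(4) = -2981/1125000 m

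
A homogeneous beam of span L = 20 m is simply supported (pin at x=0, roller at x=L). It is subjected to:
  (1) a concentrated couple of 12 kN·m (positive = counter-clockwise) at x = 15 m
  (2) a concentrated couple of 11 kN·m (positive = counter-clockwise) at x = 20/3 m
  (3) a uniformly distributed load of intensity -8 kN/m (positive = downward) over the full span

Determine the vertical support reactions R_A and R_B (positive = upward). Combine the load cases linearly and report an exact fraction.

Load 1 — applied couple M₀=12 kN·m at a=15 m (b=L-a=5):
  R_A = M₀/L = 12/20 = 3/5 kN
  R_B = -M₀/L = -12/20 = -3/5 kN
Load 2 — applied couple M₀=11 kN·m at a=20/3 m (b=L-a=40/3):
  R_A = M₀/L = 11/20 kN
  R_B = -M₀/L = -11/20 kN
Load 3 — uniform load w=-8 kN/m over full span:
  R_A = wL/2 = (-8)·20/2 = -80 kN
  R_B = wL/2 = (-8)·20/2 = -80 kN
Superposition: R_A = -1577/20 kN, R_B = -1623/20 kN

R_A = -1577/20 kN, R_B = -1623/20 kN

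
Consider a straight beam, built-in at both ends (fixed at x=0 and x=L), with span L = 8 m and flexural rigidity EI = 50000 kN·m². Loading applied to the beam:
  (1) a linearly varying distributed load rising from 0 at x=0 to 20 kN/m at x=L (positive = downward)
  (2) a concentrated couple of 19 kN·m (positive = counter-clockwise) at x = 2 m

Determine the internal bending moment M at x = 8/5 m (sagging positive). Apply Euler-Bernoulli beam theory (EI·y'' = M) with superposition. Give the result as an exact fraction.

Load 1 — triangular load w₀=20 kN/m (0→w₀ over full span):
  M_1 = 3w₀Lx/20 - w₀L²/30 - w₀x³/(6L) = 3·20·8·(8/5)/20 - 20·8²/30 - 20·(8/5)³/(6·8) = -448/75 kN·m
Load 2 — applied couple M₀=19 kN·m at a=2 m (b=L-a=6):
  M_2 = R_Ax - M_A  [x≤a] with R_A=171/64, M_A=-57/16 = (171/64)·(8/5) - (-57/16) = 627/80 kN·m
Superposition: M = Σ M_i = 2237/1200 kN·m ≈ 1.864167 kN·m

M(8/5) = 2237/1200 kN·m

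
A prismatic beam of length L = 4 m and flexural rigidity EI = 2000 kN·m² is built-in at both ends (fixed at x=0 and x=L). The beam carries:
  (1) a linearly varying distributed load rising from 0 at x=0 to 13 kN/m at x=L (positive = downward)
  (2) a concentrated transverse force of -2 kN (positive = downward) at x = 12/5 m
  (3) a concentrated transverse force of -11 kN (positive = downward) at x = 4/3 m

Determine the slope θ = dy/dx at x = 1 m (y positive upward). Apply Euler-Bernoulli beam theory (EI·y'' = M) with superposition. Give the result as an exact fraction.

θ(1) = -11099/72000000 rad

Load 1 — triangular load w₀=13 kN/m (0→w₀ over full span):
  θ_1 = -w₀(2x(L-x)(L-2x)(x+2L)+x²(L-x)²)/(120LEI) = -13·(2·1·(4-1)·(4-2·1)·(1+2·4)+1²·(4-1)²)/(120·4·2000) = -507/320000 rad
Load 2 — point force P=-2 kN at a=12/5 m (b=L-a=8/5):
  θ_2 = -Pb²x(2aL-(3a+b)x)/(2L³EI)  [x≤a] = -(-2)·(8/5)²·1·(2·(12/5)·4-(3·(12/5)+(8/5))·1)/(2·4³·2000) = 13/62500 rad
Load 3 — point force P=-11 kN at a=4/3 m (b=L-a=8/3):
  θ_3 = -Pb²x(2aL-(3a+b)x)/(2L³EI)  [x≤a] = -(-11)·(8/3)²·1·(2·(4/3)·4-(3·(4/3)+(8/3))·1)/(2·4³·2000) = 11/9000 rad
Superposition: θ = Σ θ_i = -11099/72000000 rad ≈ -0.000154 rad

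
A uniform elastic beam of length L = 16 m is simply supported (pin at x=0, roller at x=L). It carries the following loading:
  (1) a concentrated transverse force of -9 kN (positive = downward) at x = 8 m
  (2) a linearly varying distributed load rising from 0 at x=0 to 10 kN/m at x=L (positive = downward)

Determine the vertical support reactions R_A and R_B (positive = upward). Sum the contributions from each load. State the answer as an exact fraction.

R_A = 133/6 kN, R_B = 293/6 kN

Load 1 — point force P=-9 kN at a=8 m (b=L-a=8):
  R_A = Pb/L = (-9)·8/16 = -9/2 kN
  R_B = Pa/L = (-9)·8/16 = -9/2 kN
Load 2 — triangular load w₀=10 kN/m (0→w₀ over full span):
  R_A = w₀L/6 = 10·16/6 = 80/3 kN
  R_B = w₀L/3 = 10·16/3 = 160/3 kN
Superposition: R_A = 133/6 kN, R_B = 293/6 kN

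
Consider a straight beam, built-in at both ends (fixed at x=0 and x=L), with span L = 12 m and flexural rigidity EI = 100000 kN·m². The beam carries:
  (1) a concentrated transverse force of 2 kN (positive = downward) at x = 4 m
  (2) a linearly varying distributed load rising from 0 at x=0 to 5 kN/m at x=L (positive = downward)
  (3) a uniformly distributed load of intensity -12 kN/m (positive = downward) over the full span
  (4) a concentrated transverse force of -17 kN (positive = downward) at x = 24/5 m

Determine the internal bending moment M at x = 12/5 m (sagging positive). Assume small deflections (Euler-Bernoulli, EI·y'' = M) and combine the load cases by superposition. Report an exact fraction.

Load 1 — point force P=2 kN at a=4 m (b=L-a=8):
  M_1 = Pb²(3a+b)x/L³ - Pab²/L²  [x≤a] = 2·8²·(3·4+8)·(12/5)/12³ - 2·4·8²/12² = 0 kN·m
Load 2 — triangular load w₀=5 kN/m (0→w₀ over full span):
  M_2 = 3w₀Lx/20 - w₀L²/30 - w₀x³/(6L) = 3·5·12·(12/5)/20 - 5·12²/30 - 5·(12/5)³/(6·12) = -84/25 kN·m
Load 3 — uniform load w=-12 kN/m over full span:
  M_3 = wLx/2 - wL²/12 - wx²/2 = (-12)·12·(12/5)/2 - (-12)·12²/12 - (-12)·(12/5)²/2 = 144/25 kN·m
Load 4 — point force P=-17 kN at a=24/5 m (b=L-a=36/5):
  M_4 = Pb²(3a+b)x/L³ - Pab²/L²  [x≤a] = (-17)·(36/5)²·(3·(24/5)+(36/5))·(12/5)/12³ - (-17)·(24/5)·(36/5)²/12² = 1836/625 kN·m
Superposition: M = Σ M_i = 3336/625 kN·m ≈ 5.337600 kN·m

M(12/5) = 3336/625 kN·m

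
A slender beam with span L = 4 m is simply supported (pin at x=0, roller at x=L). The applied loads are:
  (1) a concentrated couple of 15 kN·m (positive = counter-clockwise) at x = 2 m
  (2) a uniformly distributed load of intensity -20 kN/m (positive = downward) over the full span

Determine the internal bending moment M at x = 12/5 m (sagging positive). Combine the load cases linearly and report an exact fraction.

Load 1 — applied couple M₀=15 kN·m at a=2 m (b=L-a=2):
  M_1 = M₀x/L - M₀  [x>a] = 15·(12/5)/4 - 15 = -6 kN·m
Load 2 — uniform load w=-20 kN/m over full span:
  M_2 = wx(L-x)/2 = (-20)·(12/5)·(4-(12/5))/2 = -192/5 kN·m
Superposition: M = Σ M_i = -222/5 kN·m ≈ -44.400000 kN·m

M(12/5) = -222/5 kN·m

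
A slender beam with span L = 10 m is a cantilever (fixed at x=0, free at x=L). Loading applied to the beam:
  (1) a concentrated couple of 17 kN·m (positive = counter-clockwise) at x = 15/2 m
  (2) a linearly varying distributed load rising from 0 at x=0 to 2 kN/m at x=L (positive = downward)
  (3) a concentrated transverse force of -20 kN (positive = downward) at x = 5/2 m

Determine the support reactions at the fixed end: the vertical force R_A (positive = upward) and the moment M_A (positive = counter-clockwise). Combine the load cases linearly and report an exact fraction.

R_A = -10 kN, M_A = -1/3 kN·m

Load 1 — applied couple M₀=17 kN·m at a=15/2 m (b=L-a=5/2):
  R_A = 0 kN
  M_A = -M₀ = -17 kN·m
Load 2 — triangular load w₀=2 kN/m (0→w₀ over full span):
  R_A = w₀L/2 = 2·10/2 = 10 kN
  M_A = w₀L²/3 = 2·10²/3 = 200/3 kN·m
Load 3 — point force P=-20 kN at a=5/2 m (b=L-a=15/2):
  R_A = P = (-20) = -20 kN
  M_A = Pa = (-20)·(5/2) = -50 kN·m
Superposition: R_A = -10 kN, M_A = -1/3 kN·m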